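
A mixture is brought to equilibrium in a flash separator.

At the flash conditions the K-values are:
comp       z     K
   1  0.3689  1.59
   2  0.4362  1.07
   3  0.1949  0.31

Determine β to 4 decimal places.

Newton iteration, β⁰ = 0.6:
  β = 0.6000: g = -0.03944, g' = -0.3422 → β = 0.4848
  β = 0.4848: g = -0.00329, g' = -0.2891 → β = 0.4734
  β = 0.4734: g = -0.00002, g' = -0.2851 → β = 0.4733
Converged at β = 0.4733.

β = 0.4733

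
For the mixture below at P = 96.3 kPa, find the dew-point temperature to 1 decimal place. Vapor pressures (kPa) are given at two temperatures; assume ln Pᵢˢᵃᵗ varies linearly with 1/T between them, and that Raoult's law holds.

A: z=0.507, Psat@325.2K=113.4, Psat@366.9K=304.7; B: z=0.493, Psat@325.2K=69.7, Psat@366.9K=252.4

T = 328.6 K

Dew-point temperature: Σzᵢ·P/Pᵢˢᵃᵗ(T) = 1. Interpolate ln Pᵢˢᵃᵗ = aᵢ + bᵢ/T.
  T = 325.2 K: ΣzᵢP/Pᵢˢᵃᵗ = 1.1117
  T = 366.9 K: ΣzᵢP/Pᵢˢᵃᵗ = 0.3483
  T = 346.0 K: ΣzᵢP/Pᵢˢᵃᵗ = 0.6001
  T = 335.6 K: ΣzᵢP/Pᵢˢᵃᵗ = 0.8084
  T = 330.4 K: ΣzᵢP/Pᵢˢᵃᵗ = 0.9454
  T = 327.8 K: ΣzᵢP/Pᵢˢᵃᵗ = 1.0245
Interpolating between 327.8 K and 330.4 K gives T ≈ 328.6 K.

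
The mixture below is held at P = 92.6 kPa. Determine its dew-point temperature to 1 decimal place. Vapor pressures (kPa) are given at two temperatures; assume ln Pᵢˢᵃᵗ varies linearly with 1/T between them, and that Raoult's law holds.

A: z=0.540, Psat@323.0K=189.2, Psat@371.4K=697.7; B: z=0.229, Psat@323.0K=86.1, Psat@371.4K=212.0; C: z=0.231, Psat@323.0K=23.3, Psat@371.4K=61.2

T = 338.5 K

Dew-point temperature: Σzᵢ·P/Pᵢˢᵃᵗ(T) = 1. Interpolate ln Pᵢˢᵃᵗ = aᵢ + bᵢ/T.
  T = 323.0 K: ΣzᵢP/Pᵢˢᵃᵗ = 1.4286
  T = 371.4 K: ΣzᵢP/Pᵢˢᵃᵗ = 0.5212
  T = 347.2 K: ΣzᵢP/Pᵢˢᵃᵗ = 0.8313
  T = 335.1 K: ΣzᵢP/Pᵢˢᵃᵗ = 1.0785
  T = 341.1 K: ΣzᵢP/Pᵢˢᵃᵗ = 0.9456
  T = 338.1 K: ΣzᵢP/Pᵢˢᵃᵗ = 1.0092
  T = 339.6 K: ΣzᵢP/Pᵢˢᵃᵗ = 0.9767
Interpolating between 338.1 K and 339.6 K gives T ≈ 338.5 K.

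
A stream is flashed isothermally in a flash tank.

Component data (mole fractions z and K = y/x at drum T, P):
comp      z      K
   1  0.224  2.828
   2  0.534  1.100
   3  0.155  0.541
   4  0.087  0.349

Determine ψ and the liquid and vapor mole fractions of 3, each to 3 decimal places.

ψ = 0.759, x_3 = 0.238, y_3 = 0.129

Iterate (Newton) starting at ψ = 0.5:
  ψ = 0.500: g = 0.0885, g' = -0.345 → ψ = 0.756
  ψ = 0.756: g = 0.0010, g' = -0.356 → ψ = 0.759
Converged at ψ = 0.759.
Compositions from xᵢ = zᵢ/(1+ψ(Kᵢ−1)), yᵢ = Kᵢxᵢ:
  1: x = 0.094, y = 0.265
  2: x = 0.496, y = 0.546
  3: x = 0.238, y = 0.129
  4: x = 0.172, y = 0.060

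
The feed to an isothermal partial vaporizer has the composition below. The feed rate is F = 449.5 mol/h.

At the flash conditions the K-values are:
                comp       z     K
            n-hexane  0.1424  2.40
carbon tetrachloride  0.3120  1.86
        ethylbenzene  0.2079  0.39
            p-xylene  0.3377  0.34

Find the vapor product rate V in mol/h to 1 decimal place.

Let β = V/F and solve Σ zᵢ(Kᵢ−1)/(1+β(Kᵢ−1)) = 0.
Check two-phase: ΣzᵢKᵢ = 1.1180 > 1 and Σzᵢ/Kᵢ = 1.7534 > 1, so g(0) = 0.1180 > 0 and g(1) = -0.7534 < 0.
Iterate (Newton) starting at β = 0.5:
  β = 0.5000: g = -0.21023, g' = -0.6973 → β = 0.1985
  β = 0.1985: g = -0.01558, g' = -0.6342 → β = 0.1739
  β = 0.1739: g = 0.00006, g' = -0.6396 → β = 0.1740
Converged at β = 0.1740.
Then V = β·F = 0.1740·449.5 = 78.2 mol/h and L = F − V = 371.3 mol/h.

V = 78.2 mol/h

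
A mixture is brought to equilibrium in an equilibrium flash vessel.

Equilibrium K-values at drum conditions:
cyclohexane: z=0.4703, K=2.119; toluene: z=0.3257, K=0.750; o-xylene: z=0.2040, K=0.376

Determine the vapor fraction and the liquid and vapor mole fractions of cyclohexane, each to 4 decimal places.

Material balance + equilibrium reduce to Σ zᵢ(Kᵢ−1)/(1+ψ(Kᵢ−1)) = 0.
g(0) = ΣzᵢKᵢ − 1 = 0.3175 and g(1) = 1 − Σzᵢ/Kᵢ = -0.1988, so a root lies in (0, 1).
Iterate (Newton) starting at ψ = 0.5:
  ψ = 0.5000: g = 0.05938, g' = -0.4365 → ψ = 0.6360
  ψ = 0.6360: g = -0.00043, g' = -0.4481 → ψ = 0.6351
Converged at ψ = 0.6351.
Compositions from xᵢ = zᵢ/(1+ψ(Kᵢ−1)), yᵢ = Kᵢxᵢ:
  cyclohexane: x = 0.2749, y = 0.5826
  toluene: x = 0.3872, y = 0.2904
  o-xylene: x = 0.3379, y = 0.1271

ψ = 0.6351, x_cyclohexane = 0.2749, y_cyclohexane = 0.5826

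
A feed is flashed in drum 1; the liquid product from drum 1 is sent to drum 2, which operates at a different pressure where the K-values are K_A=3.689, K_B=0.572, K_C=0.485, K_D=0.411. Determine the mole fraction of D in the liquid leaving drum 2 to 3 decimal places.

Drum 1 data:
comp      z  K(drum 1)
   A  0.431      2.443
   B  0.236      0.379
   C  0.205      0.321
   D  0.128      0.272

x_D (drum 2) = 0.202

Drum 1:
Let ψ₁ = V/F and solve Σ zᵢ(Kᵢ−1)/(1+ψ₁(Kᵢ−1)) = 0.
Feasibility: ΣzᵢKᵢ = 1.243, Σzᵢ/Kᵢ = 1.908 — both > 1, two phases present.
Newton iteration, ψ₁⁰ = 0.5:
  ψ₁ = 0.500: g = -0.2085, g' = -0.879 → ψ₁ = 0.263
  ψ₁ = 0.263: g = -0.0087, g' = -0.846 → ψ₁ = 0.252
Converged at ψ₁ = 0.252.
Drum-1 compositions:
  A: x = 0.316, y = 0.772
  B: x = 0.280, y = 0.106
  C: x = 0.247, y = 0.079
  D: x = 0.157, y = 0.043
Drum-2 feed = drum-1 liquid: z₂ = (0.3160, 0.2799, 0.2474, 0.1568).
Drum 2:
Material balance + equilibrium reduce to Σ zᵢ(Kᵢ−1)/(1+ψ₂(Kᵢ−1)) = 0.
Check two-phase: ΣzᵢKᵢ = 1.510 > 1 and Σzᵢ/Kᵢ = 1.467 > 1, so g(0) = 0.510 > 0 and g(1) = -0.467 < 0.
Iterate (Newton) starting at ψ₂ = 0.5:
  ψ₂ = 0.500: g = -0.0925, g' = -0.727 → ψ₂ = 0.373
  ψ₂ = 0.373: g = 0.0058, g' = -0.832 → ψ₂ = 0.380
Converged at ψ₂ = 0.380.
  A: x = 0.156, y = 0.577
  B: x = 0.334, y = 0.191
  C: x = 0.308, y = 0.149
  D: x = 0.202, y = 0.083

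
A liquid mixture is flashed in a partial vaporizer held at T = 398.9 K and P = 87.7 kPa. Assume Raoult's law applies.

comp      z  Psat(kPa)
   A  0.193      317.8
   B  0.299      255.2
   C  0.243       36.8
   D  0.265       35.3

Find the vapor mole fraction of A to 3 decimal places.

y_A = 0.272

Raoult's law: Kᵢ = Pᵢˢᵃᵗ/P = Pᵢˢᵃᵗ/87.7.
  K_A = 317.8/87.7 = 3.62372, K_B = 255.2/87.7 = 2.90992, K_C = 36.8/87.7 = 0.41961, K_D = 35.3/87.7 = 0.40251
Material balance + equilibrium reduce to Σ zᵢ(Kᵢ−1)/(1+ψ(Kᵢ−1)) = 0.
Check two-phase: ΣzᵢKᵢ = 1.778 > 1 and Σzᵢ/Kᵢ = 1.393 > 1, so g(0) = 0.778 > 0 and g(1) = -0.393 < 0.
Newton–Raphson from ψ = 0.5:
  ψ = 0.500: g = 0.0867, g' = -0.889 → ψ = 0.598
  ψ = 0.598: g = 0.0018, g' = -0.860 → ψ = 0.600
Converged at ψ = 0.600.
Compositions from xᵢ = zᵢ/(1+ψ(Kᵢ−1)), yᵢ = Kᵢxᵢ:
  A: x = 0.075, y = 0.272
  B: x = 0.139, y = 0.406
  C: x = 0.373, y = 0.156
  D: x = 0.413, y = 0.166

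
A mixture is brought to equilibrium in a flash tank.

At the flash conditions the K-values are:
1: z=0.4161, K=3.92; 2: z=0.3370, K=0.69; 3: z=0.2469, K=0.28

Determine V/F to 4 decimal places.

V/F = 0.6002

Material balance + equilibrium reduce to Σ zᵢ(Kᵢ−1)/(1+V/F(Kᵢ−1)) = 0.
Feasibility: ΣzᵢKᵢ = 1.9328, Σzᵢ/Kᵢ = 1.4763 — both > 1, two phases present.
Newton iteration, V/F⁰ = 0.35:
  V/F = 0.3500: g = 0.24605, g' = -1.1373 → V/F = 0.5664
  V/F = 0.5664: g = 0.03096, g' = -0.9164 → V/F = 0.6001
  V/F = 0.6001: g = 0.00006, g' = -0.9141 → V/F = 0.6002
Converged at V/F = 0.6002.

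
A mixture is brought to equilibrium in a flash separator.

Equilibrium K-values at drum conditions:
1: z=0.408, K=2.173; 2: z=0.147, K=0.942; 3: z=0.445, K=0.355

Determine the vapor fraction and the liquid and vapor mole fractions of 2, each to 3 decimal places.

Rachford–Rice: g(ψ) = Σ zᵢ(Kᵢ−1)/(1+ψ(Kᵢ−1)) = 0.
Feasibility: ΣzᵢKᵢ = 1.183, Σzᵢ/Kᵢ = 1.597 — both > 1, two phases present.
Iterate (Newton) starting at ψ = 0.4:
  ψ = 0.400: g = -0.0698, g' = -0.597 → ψ = 0.283
  ψ = 0.283: g = -0.0005, g' = -0.594 → ψ = 0.282
Converged at ψ = 0.282.
Compositions from xᵢ = zᵢ/(1+ψ(Kᵢ−1)), yᵢ = Kᵢxᵢ:
  1: x = 0.307, y = 0.666
  2: x = 0.149, y = 0.141
  3: x = 0.544, y = 0.193

ψ = 0.282, x_2 = 0.149, y_2 = 0.141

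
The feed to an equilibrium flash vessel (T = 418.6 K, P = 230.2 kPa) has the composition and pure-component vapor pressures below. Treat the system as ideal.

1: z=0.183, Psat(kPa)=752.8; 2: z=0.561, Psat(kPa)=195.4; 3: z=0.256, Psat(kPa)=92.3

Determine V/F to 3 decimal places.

V/F = 0.243

Raoult's law: Kᵢ = Pᵢˢᵃᵗ/P = Pᵢˢᵃᵗ/230.2.
  K_1 = 752.8/230.2 = 3.27020, K_2 = 195.4/230.2 = 0.84883, K_3 = 92.3/230.2 = 0.40096
Material balance + equilibrium reduce to Σ zᵢ(Kᵢ−1)/(1+V/F(Kᵢ−1)) = 0.
Check two-phase: ΣzᵢKᵢ = 1.177 > 1 and Σzᵢ/Kᵢ = 1.355 > 1, so g(0) = 0.177 > 0 and g(1) = -0.355 < 0.
Iterate (Newton) starting at V/F = 0.59:
  V/F = 0.590: g = -0.1527, g' = -0.408 → V/F = 0.215
  V/F = 0.215: g = 0.0153, g' = -0.560 → V/F = 0.243
Converged at V/F = 0.243.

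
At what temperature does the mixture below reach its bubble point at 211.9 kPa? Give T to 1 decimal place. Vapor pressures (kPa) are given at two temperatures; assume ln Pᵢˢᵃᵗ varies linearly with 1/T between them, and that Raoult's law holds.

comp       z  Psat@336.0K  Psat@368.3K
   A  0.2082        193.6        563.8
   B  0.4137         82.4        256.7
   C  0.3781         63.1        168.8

Bubble-point temperature: ΣzᵢPᵢˢᵃᵗ(T) = P. Interpolate ln Pᵢˢᵃᵗ = aᵢ + bᵢ/T.
  T = 336.0 K: ΣzᵢPᵢˢᵃᵗ = 98.25 kPa
  T = 368.3 K: ΣzᵢPᵢˢᵃᵗ = 287.40 kPa
  T = 352.1 K: ΣzᵢPᵢˢᵃᵗ = 171.88 kPa
  T = 360.2 K: ΣzᵢPᵢˢᵃᵗ = 223.52 kPa
  T = 356.1 K: ΣzᵢPᵢˢᵃᵗ = 195.98 kPa
  T = 358.1 K: ΣzᵢPᵢˢᵃᵗ = 209.04 kPa
Interpolating between 358.1 K and 360.2 K gives T ≈ 358.5 K.

T = 358.5 K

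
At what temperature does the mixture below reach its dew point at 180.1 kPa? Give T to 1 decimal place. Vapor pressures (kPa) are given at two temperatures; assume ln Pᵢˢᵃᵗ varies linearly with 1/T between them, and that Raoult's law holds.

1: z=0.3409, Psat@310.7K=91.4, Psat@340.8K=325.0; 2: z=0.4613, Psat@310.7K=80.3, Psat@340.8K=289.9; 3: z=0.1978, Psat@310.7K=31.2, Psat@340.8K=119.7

Dew-point temperature: Σzᵢ·P/Pᵢˢᵃᵗ(T) = 1. Interpolate ln Pᵢˢᵃᵗ = aᵢ + bᵢ/T.
  T = 310.7 K: ΣzᵢP/Pᵢˢᵃᵗ = 2.8481
  T = 340.8 K: ΣzᵢP/Pᵢˢᵃᵗ = 0.7731
  T = 325.8 K: ΣzᵢP/Pᵢˢᵃᵗ = 1.4365
  T = 333.3 K: ΣzᵢP/Pᵢˢᵃᵗ = 1.0465
  T = 337.1 K: ΣzᵢP/Pᵢˢᵃᵗ = 0.8961
  T = 335.2 K: ΣzᵢP/Pᵢˢᵃᵗ = 0.9680
Interpolating between 333.3 K and 335.2 K gives T ≈ 334.4 K.

T = 334.4 K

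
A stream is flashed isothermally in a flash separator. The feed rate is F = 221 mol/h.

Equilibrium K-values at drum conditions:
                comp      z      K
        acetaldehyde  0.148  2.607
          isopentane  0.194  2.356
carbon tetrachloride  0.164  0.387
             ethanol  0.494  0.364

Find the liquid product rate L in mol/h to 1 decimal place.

L = 200.5 mol/h

Let ψ = V/F and solve Σ zᵢ(Kᵢ−1)/(1+ψ(Kᵢ−1)) = 0.
Feasibility: ΣzᵢKᵢ = 1.086, Σzᵢ/Kᵢ = 1.920 — both > 1, two phases present.
Iterate (Newton) starting at ψ = 0.57:
  ψ = 0.570: g = -0.3749, g' = -0.855 → ψ = 0.132
  ψ = 0.132: g = -0.0326, g' = -0.828 → ψ = 0.092
  ψ = 0.092: g = 0.0007, g' = -0.867 → ψ = 0.093
Converged at ψ = 0.093.
Then V = ψ·F = 0.0930·221 = 20.5 mol/h and L = F − V = 200.5 mol/h.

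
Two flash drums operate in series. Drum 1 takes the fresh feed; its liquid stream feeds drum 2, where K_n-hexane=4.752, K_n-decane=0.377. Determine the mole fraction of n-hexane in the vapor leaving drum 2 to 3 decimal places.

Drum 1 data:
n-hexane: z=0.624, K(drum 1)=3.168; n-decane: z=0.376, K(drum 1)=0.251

y_n-hexane (drum 2) = 0.677

Drum 1:
Let ψ₁ = V/F and solve Σ zᵢ(Kᵢ−1)/(1+ψ₁(Kᵢ−1)) = 0.
Feasibility: ΣzᵢKᵢ = 2.071, Σzᵢ/Kᵢ = 1.695 — both > 1, two phases present.
Binary case is linear: z₁(K₁−1)(1+ψ₁(K₂−1)) + z₂(K₂−1)(1+ψ₁(K₁−1)) = 0
⇒ ψ₁ = [z₁(K₁−1)+z₂(K₂−1)] / [−(K₁−1)(K₂−1)] = 1.0712/1.6238 = 0.660
Drum-1 compositions:
  n-hexane: x = 0.257, y = 0.813
  n-decane: x = 0.743, y = 0.187
Drum-2 feed = drum-1 liquid: z₂ = (0.2568, 0.7432).
Drum 2:
Material balance + equilibrium reduce to Σ zᵢ(Kᵢ−1)/(1+ψ₂(Kᵢ−1)) = 0.
g(0) = ΣzᵢKᵢ − 1 = 0.500 and g(1) = 1 − Σzᵢ/Kᵢ = -1.025, so a root lies in (0, 1).
Binary case is linear: z₁(K₁−1)(1+ψ₂(K₂−1)) + z₂(K₂−1)(1+ψ₂(K₁−1)) = 0
⇒ ψ₂ = [z₁(K₁−1)+z₂(K₂−1)] / [−(K₁−1)(K₂−1)] = 0.5004/2.3375 = 0.214
  n-hexane: x = 0.142, y = 0.677
  n-decane: x = 0.858, y = 0.323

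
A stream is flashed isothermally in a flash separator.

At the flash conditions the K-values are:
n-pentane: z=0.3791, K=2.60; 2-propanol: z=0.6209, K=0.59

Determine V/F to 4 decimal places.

V/F = 0.5366

Material balance + equilibrium reduce to Σ zᵢ(Kᵢ−1)/(1+V/F(Kᵢ−1)) = 0.
g(0) = ΣzᵢKᵢ − 1 = 0.3520 and g(1) = 1 − Σzᵢ/Kᵢ = -0.1982, so a root lies in (0, 1).
Newton iteration, V/F⁰ = 0.33:
  V/F = 0.3300: g = 0.10256, g' = -0.5553 → V/F = 0.5147
  V/F = 0.5147: g = 0.00997, g' = -0.4595 → V/F = 0.5364
  V/F = 0.5364: g = 0.00008, g' = -0.4526 → V/F = 0.5366
Converged at V/F = 0.5366.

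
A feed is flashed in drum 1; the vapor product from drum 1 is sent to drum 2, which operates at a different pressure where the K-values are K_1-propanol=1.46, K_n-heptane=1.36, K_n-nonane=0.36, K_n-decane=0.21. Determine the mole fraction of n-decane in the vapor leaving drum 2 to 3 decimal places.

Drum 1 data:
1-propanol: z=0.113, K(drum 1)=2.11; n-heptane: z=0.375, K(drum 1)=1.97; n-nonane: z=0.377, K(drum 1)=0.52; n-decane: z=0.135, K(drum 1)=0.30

y_n-decane (drum 2) = 0.015

Drum 1:
Newton iteration, ψ₁⁰ = 0.66:
  ψ₁ = 0.660: g = -0.1464, g' = -0.592 → ψ₁ = 0.413
  ψ₁ = 0.413: g = -0.0128, g' = -0.511 → ψ₁ = 0.388
Converged at ψ₁ = 0.388.
Drum-1 compositions:
  1-propanol: x = 0.079, y = 0.167
  n-heptane: x = 0.273, y = 0.537
  n-nonane: x = 0.463, y = 0.241
  n-decane: x = 0.185, y = 0.056
Drum-2 feed = drum-1 vapor: z₂ = (0.1667, 0.5369, 0.2409, 0.0556).
Drum 2:
Let ψ₂ = V/F and solve Σ zᵢ(Kᵢ−1)/(1+ψ₂(Kᵢ−1)) = 0.
g(0) = ΣzᵢKᵢ − 1 = 0.072 and g(1) = 1 − Σzᵢ/Kᵢ = -0.443, so a root lies in (0, 1).
Iterate (Newton) starting at ψ₂ = 0.5:
  ψ₂ = 0.500: g = -0.0731, g' = -0.381 → ψ₂ = 0.308
  ψ₂ = 0.308: g = -0.0090, g' = -0.297 → ψ₂ = 0.278
Converged at ψ₂ = 0.278.
  1-propanol: x = 0.148, y = 0.216
  n-heptane: x = 0.488, y = 0.664
  n-nonane: x = 0.293, y = 0.105
  n-decane: x = 0.071, y = 0.015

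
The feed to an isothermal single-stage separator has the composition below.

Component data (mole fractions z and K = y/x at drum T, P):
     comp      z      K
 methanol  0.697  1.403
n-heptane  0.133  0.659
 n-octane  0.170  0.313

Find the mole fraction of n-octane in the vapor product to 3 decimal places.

y_n-octane = 0.081

Let ψ = V/F and solve Σ zᵢ(Kᵢ−1)/(1+ψ(Kᵢ−1)) = 0.
g(0) = ΣzᵢKᵢ − 1 = 0.119 and g(1) = 1 − Σzᵢ/Kᵢ = -0.242, so a root lies in (0, 1).
Newton–Raphson from ψ = 0.5:
  ψ = 0.500: g = 0.0012, g' = -0.287 → ψ = 0.504
Converged at ψ = 0.504.
Compositions from xᵢ = zᵢ/(1+ψ(Kᵢ−1)), yᵢ = Kᵢxᵢ:
  methanol: x = 0.579, y = 0.813
  n-heptane: x = 0.161, y = 0.106
  n-octane: x = 0.260, y = 0.081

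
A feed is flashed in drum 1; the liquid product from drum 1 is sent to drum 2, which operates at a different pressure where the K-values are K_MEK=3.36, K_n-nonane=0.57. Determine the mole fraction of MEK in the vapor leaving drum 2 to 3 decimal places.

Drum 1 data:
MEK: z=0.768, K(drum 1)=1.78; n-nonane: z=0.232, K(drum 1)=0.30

y_MEK (drum 2) = 0.518

Drum 1:
Let ψ₁ = V/F and solve Σ zᵢ(Kᵢ−1)/(1+ψ₁(Kᵢ−1)) = 0.
Check two-phase: ΣzᵢKᵢ = 1.437 > 1 and Σzᵢ/Kᵢ = 1.205 > 1, so g(0) = 0.437 > 0 and g(1) = -0.205 < 0.
Newton–Raphson from ψ₁ = 0.3:
  ψ₁ = 0.300: g = 0.2799, g' = -0.489 → ψ₁ = 0.872
  ψ₁ = 0.872: g = -0.0606, g' = -0.915 → ψ₁ = 0.806
  ψ₁ = 0.806: g = -0.0049, g' = -0.775 → ψ₁ = 0.800
Converged at ψ₁ = 0.800.
Drum-1 compositions:
  MEK: x = 0.473, y = 0.842
  n-nonane: x = 0.527, y = 0.158
Drum-2 feed = drum-1 liquid: z₂ = (0.4730, 0.5270).
Drum 2:
Newton iteration, ψ₂⁰ = 0.5:
  ψ₂ = 0.500: g = 0.2233, g' = -0.712 → ψ₂ = 0.813
  ψ₂ = 0.813: g = 0.0338, g' = -0.539 → ψ₂ = 0.876
  ψ₂ = 0.876: g = 0.0003, g' = -0.531 → ψ₂ = 0.877
Converged at ψ₂ = 0.877.
  MEK: x = 0.154, y = 0.518
  n-nonane: x = 0.846, y = 0.482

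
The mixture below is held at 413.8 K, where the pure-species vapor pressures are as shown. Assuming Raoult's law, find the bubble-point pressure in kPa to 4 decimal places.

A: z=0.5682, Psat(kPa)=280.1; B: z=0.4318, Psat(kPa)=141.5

Pbub = 220.2525 kPa

At the bubble point ψ → 0, so ΣzᵢKᵢ = 1 with Kᵢ = Pᵢˢᵃᵗ/P ⇒ P = ΣzᵢPᵢˢᵃᵗ.
P = 0.5682·280.1 + 0.4318·141.5 = 220.2525 kPa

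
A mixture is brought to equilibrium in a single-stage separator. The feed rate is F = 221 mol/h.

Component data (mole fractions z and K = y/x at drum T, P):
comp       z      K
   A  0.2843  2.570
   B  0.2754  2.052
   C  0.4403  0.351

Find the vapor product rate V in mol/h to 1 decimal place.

V = 115.4 mol/h

Let β = V/F and solve Σ zᵢ(Kᵢ−1)/(1+β(Kᵢ−1)) = 0.
Check two-phase: ΣzᵢKᵢ = 1.4503 > 1 and Σzᵢ/Kᵢ = 1.4992 > 1, so g(0) = 0.4503 > 0 and g(1) = -0.4992 < 0.
Newton iteration, β⁰ = 0.5:
  β = 0.5000: g = 0.01689, g' = -0.7573 → β = 0.5223
  β = 0.5223: g = -0.00006, g' = -0.7629 → β = 0.5222
Converged at β = 0.5222.
Then V = β·F = 0.5222·221 = 115.4 mol/h and L = F − V = 105.6 mol/h.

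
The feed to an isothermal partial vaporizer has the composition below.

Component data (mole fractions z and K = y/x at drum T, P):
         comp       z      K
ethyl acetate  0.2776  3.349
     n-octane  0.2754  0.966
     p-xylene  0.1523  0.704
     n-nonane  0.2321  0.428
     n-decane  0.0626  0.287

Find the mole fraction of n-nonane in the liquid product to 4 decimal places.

Rachford–Rice: g(ψ) = Σ zᵢ(Kᵢ−1)/(1+ψ(Kᵢ−1)) = 0.
g(0) = ΣzᵢKᵢ − 1 = 0.4202 and g(1) = 1 − Σzᵢ/Kᵢ = -0.3447, so a root lies in (0, 1).
Newton iteration, ψ⁰ = 0.5:
  ψ = 0.5000: g = -0.01786, g' = -0.5685 → ψ = 0.4686
  ψ = 0.4686: g = 0.00016, g' = -0.5789 → ψ = 0.4688
Converged at ψ = 0.4688.
Compositions from xᵢ = zᵢ/(1+ψ(Kᵢ−1)), yᵢ = Kᵢxᵢ:
  ethyl acetate: x = 0.1321, y = 0.4424
  n-octane: x = 0.2799, y = 0.2703
  p-xylene: x = 0.1768, y = 0.1245
  n-nonane: x = 0.3172, y = 0.1357
  n-decane: x = 0.0940, y = 0.0270

x_n-nonane = 0.3172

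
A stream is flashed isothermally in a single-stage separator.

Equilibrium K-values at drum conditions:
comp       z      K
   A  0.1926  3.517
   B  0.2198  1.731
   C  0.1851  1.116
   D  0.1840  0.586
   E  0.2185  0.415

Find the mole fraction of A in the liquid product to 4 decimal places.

x_A = 0.0727

Material balance + equilibrium reduce to Σ zᵢ(Kᵢ−1)/(1+V/F(Kᵢ−1)) = 0.
Check two-phase: ΣzᵢKᵢ = 1.4629 > 1 and Σzᵢ/Kᵢ = 1.1881 > 1, so g(0) = 0.4629 > 0 and g(1) = -0.1881 < 0.
Iterate (Newton) starting at V/F = 0.41:
  V/F = 0.4100: g = 0.12279, g' = -0.5425 → V/F = 0.6363
  V/F = 0.6363: g = 0.00894, g' = -0.4850 → V/F = 0.6548
Converged at V/F = 0.6548.
Compositions from xᵢ = zᵢ/(1+V/F(Kᵢ−1)), yᵢ = Kᵢxᵢ:
  A: x = 0.0727, y = 0.2558
  B: x = 0.1487, y = 0.2573
  C: x = 0.1720, y = 0.1920
  D: x = 0.2524, y = 0.1479
  E: x = 0.3542, y = 0.1470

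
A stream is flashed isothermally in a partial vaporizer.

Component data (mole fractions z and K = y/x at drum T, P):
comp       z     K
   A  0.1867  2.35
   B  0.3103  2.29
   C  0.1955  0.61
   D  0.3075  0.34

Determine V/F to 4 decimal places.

V/F = 0.4942

Newton–Raphson from V/F = 0.54:
  V/F = 0.5400: g = -0.03021, g' = -0.6643 → V/F = 0.4945
  V/F = 0.4945: g = -0.00022, g' = -0.6557 → V/F = 0.4942
Converged at V/F = 0.4942.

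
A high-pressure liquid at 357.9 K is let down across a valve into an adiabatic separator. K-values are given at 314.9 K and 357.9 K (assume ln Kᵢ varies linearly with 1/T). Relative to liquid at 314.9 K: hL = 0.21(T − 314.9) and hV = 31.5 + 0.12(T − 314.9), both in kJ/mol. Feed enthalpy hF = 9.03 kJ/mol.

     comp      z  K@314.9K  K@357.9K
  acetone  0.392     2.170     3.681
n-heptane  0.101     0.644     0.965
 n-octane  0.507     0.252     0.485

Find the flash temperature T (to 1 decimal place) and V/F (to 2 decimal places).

Adiabatic flash: solve Rachford–Rice at each trial T, then check hF = ψ·hV(T) + (1−ψ)·hL(T).
  T = 314.9 K: K = (2.170, 0.644, 0.252), RR gives ψ = 0.053, H_out = 1.682 kJ/mol
  T = 357.9 K: K = (3.681, 0.965, 0.485), RR gives ψ = 0.631, H_out = 26.465 kJ/mol
  T = 336.4 K: K = (2.874, 0.799, 0.357), RR gives ψ = 0.351, H_out = 14.901 kJ/mol
  T = 325.6 K: K = (2.507, 0.719, 0.301), RR gives ψ = 0.214, H_out = 8.789 kJ/mol
  T = 331.0 K: K = (2.688, 0.759, 0.328), RR gives ψ = 0.284, H_out = 11.928 kJ/mol
  T = 328.3 K: K = (2.597, 0.739, 0.315), RR gives ψ = 0.250, H_out = 10.384 kJ/mol
  T = 327.0 K: K = (2.554, 0.729, 0.308), RR gives ψ = 0.233, H_out = 9.623 kJ/mol
Linear interpolation between T = 325.6 (H_out = 8.789) and T = 327.0 (H_out = 9.623) on hF = 9.03 gives T ≈ 326.0 K, at which ψ = 0.22.

T = 326.0 K, V/F = 0.22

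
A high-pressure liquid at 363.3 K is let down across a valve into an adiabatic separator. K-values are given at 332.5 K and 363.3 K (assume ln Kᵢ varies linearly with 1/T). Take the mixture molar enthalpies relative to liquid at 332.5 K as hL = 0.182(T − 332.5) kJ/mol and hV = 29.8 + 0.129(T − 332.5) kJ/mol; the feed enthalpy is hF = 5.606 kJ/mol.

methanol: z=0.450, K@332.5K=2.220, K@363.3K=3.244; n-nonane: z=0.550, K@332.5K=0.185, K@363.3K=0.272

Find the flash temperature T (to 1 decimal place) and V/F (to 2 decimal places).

Adiabatic flash: solve Rachford–Rice at each trial T, then check hF = ψ·hV(T) + (1−ψ)·hL(T).
  T = 332.5 K: K = (2.220, 0.185), RR gives ψ = 0.101, H_out = 3.020 kJ/mol
  T = 363.3 K: K = (3.244, 0.272), RR gives ψ = 0.373, H_out = 16.113 kJ/mol
  T = 347.9 K: K = (2.706, 0.226), RR gives ψ = 0.259, H_out = 10.316 kJ/mol
  T = 340.2 K: K = (2.457, 0.205), RR gives ψ = 0.188, H_out = 6.941 kJ/mol
  T = 336.4 K: K = (2.338, 0.195), RR gives ψ = 0.148, H_out = 5.090 kJ/mol
  T = 338.3 K: K = (2.397, 0.200), RR gives ψ = 0.169, H_out = 6.034 kJ/mol
Linear interpolation between T = 336.4 (H_out = 5.090) and T = 338.3 (H_out = 6.034) on hF = 5.606 gives T ≈ 337.4 K, at which ψ = 0.16.

T = 337.4 K, V/F = 0.16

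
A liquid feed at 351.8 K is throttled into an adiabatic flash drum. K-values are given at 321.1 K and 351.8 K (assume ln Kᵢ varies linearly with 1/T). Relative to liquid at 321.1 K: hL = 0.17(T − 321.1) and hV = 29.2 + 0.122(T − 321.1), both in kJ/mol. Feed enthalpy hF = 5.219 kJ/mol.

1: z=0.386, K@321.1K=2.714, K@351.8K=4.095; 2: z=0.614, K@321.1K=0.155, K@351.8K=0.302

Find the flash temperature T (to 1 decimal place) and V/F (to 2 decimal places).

T = 326.3 K, V/F = 0.15

Adiabatic flash: solve Rachford–Rice at each trial T, then check hF = ψ·hV(T) + (1−ψ)·hL(T).
  T = 321.1 K: K = (2.714, 0.155), RR gives ψ = 0.099, H_out = 2.878 kJ/mol
  T = 351.8 K: K = (4.095, 0.302), RR gives ψ = 0.355, H_out = 15.051 kJ/mol
  T = 336.5 K: K = (3.367, 0.220), RR gives ψ = 0.235, H_out = 9.319 kJ/mol
  T = 328.8 K: K = (3.031, 0.185), RR gives ψ = 0.171, H_out = 6.253 kJ/mol
  T = 325.0 K: K = (2.872, 0.170), RR gives ψ = 0.137, H_out = 4.638 kJ/mol
  T = 326.9 K: K = (2.951, 0.178), RR gives ψ = 0.155, H_out = 5.456 kJ/mol
Linear interpolation between T = 325.0 (H_out = 4.638) and T = 326.9 (H_out = 5.456) on hF = 5.219 gives T ≈ 326.3 K, at which ψ = 0.15.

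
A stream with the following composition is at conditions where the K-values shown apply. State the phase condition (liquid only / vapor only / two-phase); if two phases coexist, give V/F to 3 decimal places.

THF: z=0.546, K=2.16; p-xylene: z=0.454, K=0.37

two-phase, V/F = 0.475

ΣzᵢKᵢ = 1.347; Σzᵢ/Kᵢ = 1.480.
Both exceed 1, so a two-phase solution exists.
Rachford–Rice: g(ψ) = Σ zᵢ(Kᵢ−1)/(1+ψ(Kᵢ−1)) = 0.
Iterate (Newton) starting at ψ = 0.45:
  ψ = 0.450: g = 0.0169, g' = -0.668 → ψ = 0.475
Converged at ψ = 0.475.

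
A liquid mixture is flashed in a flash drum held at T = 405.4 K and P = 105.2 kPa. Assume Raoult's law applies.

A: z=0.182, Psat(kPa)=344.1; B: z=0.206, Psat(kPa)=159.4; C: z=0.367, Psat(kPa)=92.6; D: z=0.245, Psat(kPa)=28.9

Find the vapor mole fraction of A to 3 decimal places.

Raoult's law: Kᵢ = Pᵢˢᵃᵗ/P = Pᵢˢᵃᵗ/105.2.
  K_A = 344.1/105.2 = 3.27091, K_B = 159.4/105.2 = 1.51521, K_C = 92.6/105.2 = 0.88023, K_D = 28.9/105.2 = 0.27471
Let ψ = V/F and solve Σ zᵢ(Kᵢ−1)/(1+ψ(Kᵢ−1)) = 0.
Feasibility: ΣzᵢKᵢ = 1.298, Σzᵢ/Kᵢ = 1.500 — both > 1, two phases present.
Newton–Raphson from ψ = 0.5:
  ψ = 0.500: g = -0.0476, g' = -0.564 → ψ = 0.416
  ψ = 0.416: g = -0.0005, g' = -0.555 → ψ = 0.415
Converged at ψ = 0.415.
Compositions from xᵢ = zᵢ/(1+ψ(Kᵢ−1)), yᵢ = Kᵢxᵢ:
  A: x = 0.094, y = 0.307
  B: x = 0.170, y = 0.257
  C: x = 0.386, y = 0.340
  D: x = 0.350, y = 0.096

y_A = 0.307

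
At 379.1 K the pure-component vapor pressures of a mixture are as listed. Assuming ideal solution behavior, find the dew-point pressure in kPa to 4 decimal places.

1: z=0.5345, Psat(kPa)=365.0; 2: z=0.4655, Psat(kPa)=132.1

At the dew point ψ → 1, so Σzᵢ/Kᵢ = 1 with Kᵢ = Pᵢˢᵃᵗ/P ⇒ 1/P = Σzᵢ/Pᵢˢᵃᵗ.
1/P = 0.5345/365.0 + 0.4655/132.1 = 0.0049882 ⇒ P = 200.4719 kPa

Pdew = 200.4719 kPa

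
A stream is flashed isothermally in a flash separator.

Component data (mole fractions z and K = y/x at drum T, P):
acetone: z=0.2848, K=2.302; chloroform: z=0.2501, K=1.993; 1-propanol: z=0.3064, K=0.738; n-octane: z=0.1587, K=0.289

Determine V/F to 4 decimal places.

V/F = 0.7304

Rachford–Rice: g(V/F) = Σ zᵢ(Kᵢ−1)/(1+V/F(Kᵢ−1)) = 0.
Feasibility: ΣzᵢKᵢ = 1.4260, Σzᵢ/Kᵢ = 1.2135 — both > 1, two phases present.
Newton–Raphson from V/F = 0.66:
  V/F = 0.6600: g = 0.03980, g' = -0.5452 → V/F = 0.7330
  V/F = 0.7330: g = -0.00154, g' = -0.5911 → V/F = 0.7304
Converged at V/F = 0.7304.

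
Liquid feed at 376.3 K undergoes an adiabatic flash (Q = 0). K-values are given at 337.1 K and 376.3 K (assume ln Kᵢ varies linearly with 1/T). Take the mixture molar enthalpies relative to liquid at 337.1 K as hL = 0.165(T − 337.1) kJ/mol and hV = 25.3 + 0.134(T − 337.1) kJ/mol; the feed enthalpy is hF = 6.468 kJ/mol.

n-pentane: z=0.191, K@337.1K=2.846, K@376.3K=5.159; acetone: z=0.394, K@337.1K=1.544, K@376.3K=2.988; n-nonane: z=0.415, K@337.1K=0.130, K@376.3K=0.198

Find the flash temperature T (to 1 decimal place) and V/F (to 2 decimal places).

Adiabatic flash: solve Rachford–Rice at each trial T, then check hF = ψ·hV(T) + (1−ψ)·hL(T).
  T = 337.1 K: K = (2.846, 1.544, 0.130), RR gives ψ = 0.215, H_out = 5.444 kJ/mol
  T = 376.3 K: K = (5.159, 2.988, 0.198), RR gives ψ = 0.563, H_out = 20.036 kJ/mol
  T = 356.7 K: K = (3.895, 2.187, 0.162), RR gives ψ = 0.440, H_out = 14.096 kJ/mol
  T = 346.9 K: K = (3.344, 1.847, 0.146), RR gives ψ = 0.348, H_out = 10.310 kJ/mol
  T = 342.0 K: K = (3.089, 1.691, 0.138), RR gives ψ = 0.288, H_out = 8.052 kJ/mol
  T = 339.6 K: K = (2.968, 1.618, 0.134), RR gives ψ = 0.254, H_out = 6.825 kJ/mol
  T = 338.4 K: K = (2.909, 1.582, 0.132), RR gives ψ = 0.236, H_out = 6.176 kJ/mol
Linear interpolation between T = 338.4 (H_out = 6.176) and T = 339.6 (H_out = 6.825) on hF = 6.468 gives T ≈ 338.9 K, at which ψ = 0.24.

T = 338.9 K, V/F = 0.24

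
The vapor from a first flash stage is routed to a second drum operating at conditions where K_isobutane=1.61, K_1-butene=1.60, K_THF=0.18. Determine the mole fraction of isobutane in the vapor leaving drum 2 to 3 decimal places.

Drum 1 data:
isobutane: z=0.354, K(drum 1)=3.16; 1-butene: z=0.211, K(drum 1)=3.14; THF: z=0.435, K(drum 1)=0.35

Drum 1:
Let ψ₁ = V/F and solve Σ zᵢ(Kᵢ−1)/(1+ψ₁(Kᵢ−1)) = 0.
Feasibility: ΣzᵢKᵢ = 1.933, Σzᵢ/Kᵢ = 1.422 — both > 1, two phases present.
Newton–Raphson from ψ₁ = 0.5:
  ψ₁ = 0.500: g = 0.1669, g' = -1.011 → ψ₁ = 0.665
  ψ₁ = 0.665: g = 0.0021, g' = -1.013 → ψ₁ = 0.667
Converged at ψ₁ = 0.667.
Drum-1 compositions:
  isobutane: x = 0.145, y = 0.458
  1-butene: x = 0.087, y = 0.273
  THF: x = 0.768, y = 0.269
Drum-2 feed = drum-1 vapor: z₂ = (0.4583, 0.2729, 0.2688).
Drum 2:
Let ψ₂ = V/F and solve Σ zᵢ(Kᵢ−1)/(1+ψ₂(Kᵢ−1)) = 0.
Check two-phase: ΣzᵢKᵢ = 1.223 > 1 and Σzᵢ/Kᵢ = 1.949 > 1, so g(0) = 0.223 > 0 and g(1) = -0.949 < 0.
Iterate (Newton) starting at ψ₂ = 0.5:
  ψ₂ = 0.500: g = -0.0335, g' = -0.678 → ψ₂ = 0.451
  ψ₂ = 0.451: g = -0.0015, g' = -0.621 → ψ₂ = 0.448
Converged at ψ₂ = 0.448.
  isobutane: x = 0.360, y = 0.579
  1-butene: x = 0.215, y = 0.344
  THF: x = 0.425, y = 0.077

y_isobutane (drum 2) = 0.579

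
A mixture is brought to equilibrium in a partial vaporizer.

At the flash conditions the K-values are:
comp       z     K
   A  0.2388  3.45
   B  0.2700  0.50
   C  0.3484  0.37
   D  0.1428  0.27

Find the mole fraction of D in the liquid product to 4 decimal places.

Let β = V/F and solve Σ zᵢ(Kᵢ−1)/(1+β(Kᵢ−1)) = 0.
g(0) = ΣzᵢKᵢ − 1 = 0.1263 and g(1) = 1 − Σzᵢ/Kᵢ = -1.0797, so a root lies in (0, 1).
Newton–Raphson from β = 0.5:
  β = 0.5000: g = -0.40164, g' = -0.8930 → β = 0.0502
  β = 0.0502: g = 0.04762, g' = -1.4370 → β = 0.0834
  β = 0.0834: g = 0.00232, g' = -1.3023 → β = 0.0851
Converged at β = 0.0851.
Compositions from xᵢ = zᵢ/(1+β(Kᵢ−1)), yᵢ = Kᵢxᵢ:
  A: x = 0.1976, y = 0.6817
  B: x = 0.2820, y = 0.1410
  C: x = 0.3681, y = 0.1362
  D: x = 0.1523, y = 0.0411

x_D = 0.1523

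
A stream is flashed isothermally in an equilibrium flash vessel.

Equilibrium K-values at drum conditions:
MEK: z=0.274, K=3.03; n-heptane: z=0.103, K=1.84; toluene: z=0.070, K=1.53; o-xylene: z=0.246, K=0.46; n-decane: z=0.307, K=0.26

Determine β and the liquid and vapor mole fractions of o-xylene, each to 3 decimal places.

Iterate (Newton) starting at β = 0.5:
  β = 0.500: g = -0.1763, g' = -0.885 → β = 0.301
  β = 0.301: g = -0.0044, g' = -0.877 → β = 0.296
Converged at β = 0.296.
Compositions from xᵢ = zᵢ/(1+β(Kᵢ−1)), yᵢ = Kᵢxᵢ:
  MEK: x = 0.171, y = 0.519
  n-heptane: x = 0.083, y = 0.152
  toluene: x = 0.061, y = 0.093
  o-xylene: x = 0.293, y = 0.135
  n-decane: x = 0.393, y = 0.102

β = 0.296, x_o-xylene = 0.293, y_o-xylene = 0.135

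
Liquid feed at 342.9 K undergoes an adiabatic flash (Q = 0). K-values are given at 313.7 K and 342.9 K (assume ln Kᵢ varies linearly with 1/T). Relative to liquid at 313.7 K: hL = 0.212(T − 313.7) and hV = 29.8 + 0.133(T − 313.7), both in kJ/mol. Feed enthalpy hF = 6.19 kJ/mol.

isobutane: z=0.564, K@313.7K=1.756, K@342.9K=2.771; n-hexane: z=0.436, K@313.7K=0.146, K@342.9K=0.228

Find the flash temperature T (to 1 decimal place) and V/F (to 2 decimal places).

T = 318.1 K, V/F = 0.18

Adiabatic flash: solve Rachford–Rice at each trial T, then check hF = ψ·hV(T) + (1−ψ)·hL(T).
  T = 313.7 K: K = (1.756, 0.146), RR gives ψ = 0.084, H_out = 2.494 kJ/mol
  T = 342.9 K: K = (2.771, 0.228), RR gives ψ = 0.484, H_out = 19.508 kJ/mol
  T = 328.3 K: K = (2.228, 0.184), RR gives ψ = 0.336, H_out = 12.734 kJ/mol
  T = 321.0 K: K = (1.983, 0.164), RR gives ψ = 0.232, H_out = 8.318 kJ/mol
  T = 317.4 K: K = (1.869, 0.155), RR gives ψ = 0.166, H_out = 5.682 kJ/mol
  T = 319.2 K: K = (1.926, 0.160), RR gives ψ = 0.200, H_out = 7.048 kJ/mol
Linear interpolation between T = 317.4 (H_out = 5.682) and T = 319.2 (H_out = 7.048) on hF = 6.19 gives T ≈ 318.1 K, at which ψ = 0.18.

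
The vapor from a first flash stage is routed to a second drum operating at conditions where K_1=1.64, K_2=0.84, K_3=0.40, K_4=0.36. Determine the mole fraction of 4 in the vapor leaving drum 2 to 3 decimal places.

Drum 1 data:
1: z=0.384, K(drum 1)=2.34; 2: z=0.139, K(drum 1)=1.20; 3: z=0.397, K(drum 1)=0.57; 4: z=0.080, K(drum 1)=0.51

y_4 (drum 2) = 0.024

Drum 1:
Iterate (Newton) starting at ψ₁ = 0.5:
  ψ₁ = 0.500: g = 0.0640, g' = -0.405 → ψ₁ = 0.658
  ψ₁ = 0.658: g = 0.0020, g' = -0.384 → ψ₁ = 0.663
Converged at ψ₁ = 0.663.
Drum-1 compositions:
  1: x = 0.203, y = 0.476
  2: x = 0.123, y = 0.147
  3: x = 0.555, y = 0.317
  4: x = 0.119, y = 0.060
Drum-2 feed = drum-1 vapor: z₂ = (0.4757, 0.1473, 0.3166, 0.0605).
Drum 2:
Material balance + equilibrium reduce to Σ zᵢ(Kᵢ−1)/(1+ψ₂(Kᵢ−1)) = 0.
Check two-phase: ΣzᵢKᵢ = 1.052 > 1 and Σzᵢ/Kᵢ = 1.425 > 1, so g(0) = 0.052 > 0 and g(1) = -0.425 < 0.
Newton iteration, ψ₂⁰ = 0.5:
  ψ₂ = 0.500: g = -0.1233, g' = -0.402 → ψ₂ = 0.194
  ψ₂ = 0.194: g = -0.0126, g' = -0.336 → ψ₂ = 0.156
Converged at ψ₂ = 0.156.
  1: x = 0.432, y = 0.709
  2: x = 0.151, y = 0.127
  3: x = 0.349, y = 0.140
  4: x = 0.067, y = 0.024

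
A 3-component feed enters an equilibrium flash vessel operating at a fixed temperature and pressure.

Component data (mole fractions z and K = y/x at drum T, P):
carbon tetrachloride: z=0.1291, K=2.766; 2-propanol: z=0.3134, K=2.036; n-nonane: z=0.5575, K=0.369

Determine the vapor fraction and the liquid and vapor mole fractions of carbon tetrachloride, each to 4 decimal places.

Newton–Raphson from ψ = 0.5:
  ψ = 0.5000: g = -0.17896, g' = -0.7333 → ψ = 0.2559
  ψ = 0.2559: g = -0.00589, g' = -0.7168 → ψ = 0.2477
Converged at ψ = 0.2477.
Compositions from xᵢ = zᵢ/(1+ψ(Kᵢ−1)), yᵢ = Kᵢxᵢ:
  carbon tetrachloride: x = 0.0898, y = 0.2484
  2-propanol: x = 0.2494, y = 0.5078
  n-nonane: x = 0.6608, y = 0.2438

ψ = 0.2477, x_carbon tetrachloride = 0.0898, y_carbon tetrachloride = 0.2484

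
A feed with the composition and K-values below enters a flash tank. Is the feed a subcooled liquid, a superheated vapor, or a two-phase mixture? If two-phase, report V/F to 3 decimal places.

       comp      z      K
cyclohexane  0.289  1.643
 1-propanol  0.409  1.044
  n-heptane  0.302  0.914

ΣzᵢKᵢ = 1.178; Σzᵢ/Kᵢ = 0.898.
Since Σzᵢ/Kᵢ < 1 the mixture is above its dew point — single vapor phase.

superheated vapor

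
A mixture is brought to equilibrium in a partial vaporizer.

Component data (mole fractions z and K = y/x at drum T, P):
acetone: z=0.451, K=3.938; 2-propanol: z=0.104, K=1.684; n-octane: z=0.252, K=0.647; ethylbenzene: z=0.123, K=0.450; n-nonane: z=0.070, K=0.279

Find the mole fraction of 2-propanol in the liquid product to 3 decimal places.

x_2-propanol = 0.064

Newton–Raphson from ψ = 0.4:
  ψ = 0.400: g = 0.4038, g' = -1.028 → ψ = 0.793
  ψ = 0.793: g = 0.0830, g' = -0.747 → ψ = 0.904
  ψ = 0.904: g = -0.0034, g' = -0.824 → ψ = 0.899
Converged at ψ = 0.899.
Compositions from xᵢ = zᵢ/(1+ψ(Kᵢ−1)), yᵢ = Kᵢxᵢ:
  acetone: x = 0.124, y = 0.488
  2-propanol: x = 0.064, y = 0.108
  n-octane: x = 0.369, y = 0.239
  ethylbenzene: x = 0.243, y = 0.110
  n-nonane: x = 0.199, y = 0.056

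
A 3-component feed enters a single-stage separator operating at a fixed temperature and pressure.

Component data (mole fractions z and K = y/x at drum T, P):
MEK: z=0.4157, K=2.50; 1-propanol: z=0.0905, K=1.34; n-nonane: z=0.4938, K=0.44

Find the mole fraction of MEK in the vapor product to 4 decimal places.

y_MEK = 0.5951

Newton–Raphson from β = 0.5:
  β = 0.5000: g = -0.00145, g' = -0.6118 → β = 0.4976
Converged at β = 0.4976.
Compositions from xᵢ = zᵢ/(1+β(Kᵢ−1)), yᵢ = Kᵢxᵢ:
  MEK: x = 0.2380, y = 0.5951
  1-propanol: x = 0.0774, y = 0.1037
  n-nonane: x = 0.6846, y = 0.3012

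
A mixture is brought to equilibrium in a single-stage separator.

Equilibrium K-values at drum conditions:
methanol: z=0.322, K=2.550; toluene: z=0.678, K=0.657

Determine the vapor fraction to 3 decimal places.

ψ = 0.501

Material balance + equilibrium reduce to Σ zᵢ(Kᵢ−1)/(1+ψ(Kᵢ−1)) = 0.
Check two-phase: ΣzᵢKᵢ = 1.267 > 1 and Σzᵢ/Kᵢ = 1.158 > 1, so g(0) = 0.267 > 0 and g(1) = -0.158 < 0.
Iterate (Newton) starting at ψ = 0.5:
  ψ = 0.500: g = 0.0005, g' = -0.362 → ψ = 0.501
Converged at ψ = 0.501.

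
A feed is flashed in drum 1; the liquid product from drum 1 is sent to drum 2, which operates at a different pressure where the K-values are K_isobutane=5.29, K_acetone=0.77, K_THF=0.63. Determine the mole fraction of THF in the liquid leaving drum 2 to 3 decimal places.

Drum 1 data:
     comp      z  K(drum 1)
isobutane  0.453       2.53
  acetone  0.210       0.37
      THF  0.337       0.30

x_THF (drum 2) = 0.610

Drum 1:
Newton–Raphson from ψ₁ = 0.38:
  ψ₁ = 0.380: g = -0.0571, g' = -0.875 → ψ₁ = 0.315
Converged at ψ₁ = 0.315.
Drum-1 compositions:
  isobutane: x = 0.306, y = 0.773
  acetone: x = 0.262, y = 0.097
  THF: x = 0.432, y = 0.130
Drum-2 feed = drum-1 liquid: z₂ = (0.3057, 0.2620, 0.4323).
Drum 2:
Newton iteration, ψ₂⁰ = 0.5:
  ψ₂ = 0.500: g = 0.1526, g' = -0.676 → ψ₂ = 0.726
  ψ₂ = 0.726: g = 0.0277, g' = -0.463 → ψ₂ = 0.786
  ψ₂ = 0.786: g = 0.0009, g' = -0.433 → ψ₂ = 0.788
Converged at ψ₂ = 0.788.
  isobutane: x = 0.070, y = 0.369
  acetone: x = 0.320, y = 0.246
  THF: x = 0.610, y = 0.384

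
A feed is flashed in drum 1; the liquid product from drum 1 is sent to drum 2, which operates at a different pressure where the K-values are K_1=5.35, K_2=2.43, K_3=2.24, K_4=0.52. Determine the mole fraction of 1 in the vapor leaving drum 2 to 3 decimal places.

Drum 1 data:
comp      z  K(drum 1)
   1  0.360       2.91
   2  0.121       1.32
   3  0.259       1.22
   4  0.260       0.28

y_1 (drum 2) = 0.201

Drum 1:
Rachford–Rice: g(ψ₁) = Σ zᵢ(Kᵢ−1)/(1+ψ₁(Kᵢ−1)) = 0.
g(0) = ΣzᵢKᵢ − 1 = 0.596 and g(1) = 1 − Σzᵢ/Kᵢ = -0.356, so a root lies in (0, 1).
Newton iteration, ψ₁⁰ = 0.5:
  ψ₁ = 0.500: g = 0.1439, g' = -0.692 → ψ₁ = 0.708
  ψ₁ = 0.708: g = -0.0086, g' = -0.816 → ψ₁ = 0.697
Converged at ψ₁ = 0.697.
Drum-1 compositions:
  1: x = 0.154, y = 0.449
  2: x = 0.099, y = 0.131
  3: x = 0.225, y = 0.274
  4: x = 0.522, y = 0.146
Drum-2 feed = drum-1 liquid: z₂ = (0.1544, 0.0989, 0.2246, 0.5221).
Drum 2:
Let ψ₂ = V/F and solve Σ zᵢ(Kᵢ−1)/(1+ψ₂(Kᵢ−1)) = 0.
Feasibility: ΣzᵢKᵢ = 1.841, Σzᵢ/Kᵢ = 1.174 — both > 1, two phases present.
Newton–Raphson from ψ₂ = 0.5:
  ψ₂ = 0.500: g = 0.1361, g' = -0.698 → ψ₂ = 0.695
  ψ₂ = 0.695: g = 0.0114, g' = -0.602 → ψ₂ = 0.714
Converged at ψ₂ = 0.714.
  1: x = 0.038, y = 0.201
  2: x = 0.049, y = 0.119
  3: x = 0.119, y = 0.267
  4: x = 0.794, y = 0.413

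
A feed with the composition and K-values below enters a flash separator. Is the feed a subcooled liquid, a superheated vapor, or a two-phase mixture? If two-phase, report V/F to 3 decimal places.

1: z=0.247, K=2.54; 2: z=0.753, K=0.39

subcooled liquid

ΣzᵢKᵢ = 0.921; Σzᵢ/Kᵢ = 2.028.
Since ΣzᵢKᵢ < 1 the mixture is below its bubble point — single liquid phase.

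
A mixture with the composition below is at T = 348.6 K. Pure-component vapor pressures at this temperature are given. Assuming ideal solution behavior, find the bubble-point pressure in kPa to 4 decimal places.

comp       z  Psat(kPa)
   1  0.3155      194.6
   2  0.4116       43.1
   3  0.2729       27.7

Pbub = 86.6956 kPa

At the bubble point ψ → 0, so ΣzᵢKᵢ = 1 with Kᵢ = Pᵢˢᵃᵗ/P ⇒ P = ΣzᵢPᵢˢᵃᵗ.
P = 0.3155·194.6 + 0.4116·43.1 + 0.2729·27.7 = 86.6956 kPa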